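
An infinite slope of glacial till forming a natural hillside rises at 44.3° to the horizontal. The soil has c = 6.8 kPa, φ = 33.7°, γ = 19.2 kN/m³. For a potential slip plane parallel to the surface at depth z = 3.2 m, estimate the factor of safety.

For an infinite slope with a slip plane parallel to the surface (no pore pressure): FS = [c + γz cos²β tanφ] / [γz sinβ cosβ].
γz = 19.2·3.2 = 61.44 kN/m²
Numerator = 6.8 + 61.44·cos²44.3°·tan33.7° = 6.8 + 61.44·0.5122·0.6669 = 27.788 kPa
Denominator = 61.44·sin44.3°·cos44.3° = 61.44·0.6984·0.7157 = 30.711 kPa
FS = 27.788 / 30.711 = 0.905

FS = 0.90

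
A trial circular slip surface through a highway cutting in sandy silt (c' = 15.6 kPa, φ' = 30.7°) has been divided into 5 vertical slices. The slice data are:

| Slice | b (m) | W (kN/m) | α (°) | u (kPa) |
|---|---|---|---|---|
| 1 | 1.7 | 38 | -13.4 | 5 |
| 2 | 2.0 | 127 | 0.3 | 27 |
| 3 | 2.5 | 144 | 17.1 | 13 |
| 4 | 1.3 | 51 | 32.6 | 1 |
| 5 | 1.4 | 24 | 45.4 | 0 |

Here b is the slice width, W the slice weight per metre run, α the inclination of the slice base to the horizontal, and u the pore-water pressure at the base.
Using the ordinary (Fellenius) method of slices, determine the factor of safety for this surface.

FS = 3.94

Ordinary method of slices: FS = Σ[c'·Δl_i + (W_i cosα_i − u_i·Δl_i)·tanφ'] / Σ W_i sinα_i, with Δl_i = b_i / cosα_i.
Slice 1: Δl = 1.7/cos(-13.4°) = 1.748 m; N'_1 = 38·cos(-13.4°) − 5·1.748 = 28.2; c'Δl = 27.26; W sinα = -8.8
Slice 2: Δl = 2.0/cos0.3° = 2.000 m; N'_2 = 127·cos0.3° − 27·2.000 = 73.0; c'Δl = 31.20; W sinα = 0.7
Slice 3: Δl = 2.5/cos17.1° = 2.616 m; N'_3 = 144·cos17.1° − 13·2.616 = 103.6; c'Δl = 40.80; W sinα = 42.3
Slice 4: Δl = 1.3/cos32.6° = 1.543 m; N'_4 = 51·cos32.6° − 1·1.543 = 41.4; c'Δl = 24.07; W sinα = 27.5
Slice 5: Δl = 1.4/cos45.4° = 1.994 m; N'_5 = 24·cos45.4° − 0·1.994 = 16.9; c'Δl = 31.10; W sinα = 17.1
Σc'Δl = 154.4 kN/m; ΣN' = 263.1 kN/m; ΣW sinα = 78.8 kN/m
Resisting = 154.4 + 263.1·tan30.7° = 154.4 + 156.2 = 310.7 kN/m
FS = 310.7 / 78.8 = 3.944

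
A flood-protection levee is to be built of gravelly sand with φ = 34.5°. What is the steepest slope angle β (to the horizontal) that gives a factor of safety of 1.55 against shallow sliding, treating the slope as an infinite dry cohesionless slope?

For an infinite dry cohesionless slope FS = tanφ/tanβ, so tanβ = tanφ / FS.
tanβ = tan34.5° / 1.55 = 0.6873 / 1.55 = 0.4434
β = arctan(0.4434) = 23.91°

β = 23.9°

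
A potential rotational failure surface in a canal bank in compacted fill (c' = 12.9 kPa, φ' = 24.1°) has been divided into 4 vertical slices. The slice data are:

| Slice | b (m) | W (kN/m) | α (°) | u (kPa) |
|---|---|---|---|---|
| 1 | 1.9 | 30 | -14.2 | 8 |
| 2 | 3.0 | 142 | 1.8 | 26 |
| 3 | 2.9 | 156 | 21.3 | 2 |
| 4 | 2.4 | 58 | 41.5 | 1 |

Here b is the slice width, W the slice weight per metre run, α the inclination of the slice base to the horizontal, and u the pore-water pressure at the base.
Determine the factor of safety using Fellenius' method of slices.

Ordinary method of slices: FS = Σ[c'·Δl_i + (W_i cosα_i − u_i·Δl_i)·tanφ'] / Σ W_i sinα_i, with Δl_i = b_i / cosα_i.
Slice 1: Δl = 1.9/cos(-14.2°) = 1.960 m; N'_1 = 30·cos(-14.2°) − 8·1.960 = 13.4; c'Δl = 25.28; W sinα = -7.4
Slice 2: Δl = 3.0/cos1.8° = 3.001 m; N'_2 = 142·cos1.8° − 26·3.001 = 63.9; c'Δl = 38.72; W sinα = 4.5
Slice 3: Δl = 2.9/cos21.3° = 3.113 m; N'_3 = 156·cos21.3° − 2·3.113 = 139.1; c'Δl = 40.15; W sinα = 56.7
Slice 4: Δl = 2.4/cos41.5° = 3.204 m; N'_4 = 58·cos41.5° − 1·3.204 = 40.2; c'Δl = 41.34; W sinα = 38.4
Σc'Δl = 145.5 kN/m; ΣN' = 256.6 kN/m; ΣW sinα = 92.2 kN/m
Resisting = 145.5 + 256.6·tan24.1° = 145.5 + 114.8 = 260.3 kN/m
FS = 260.3 / 92.2 = 2.823

FS = 2.82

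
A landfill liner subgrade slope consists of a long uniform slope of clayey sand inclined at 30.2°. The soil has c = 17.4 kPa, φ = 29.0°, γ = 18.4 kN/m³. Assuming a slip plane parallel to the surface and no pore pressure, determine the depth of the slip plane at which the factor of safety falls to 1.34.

z = 5.61 m

Setting FS = 1.34 in FS = [c + γz cos²β tanφ] / [γz sinβ cosβ] and solving for z:
z = c / [γ cosβ (FS·sinβ − cosβ·tanφ)]
  = 17.4 / [18.4·cos30.2°·(1.34·sin30.2° − cos30.2°·tan29.0°)]
  = 17.4 / [18.4·0.8643·(1.34·0.5030 − 0.8643·0.5543)]
  = 17.4 / 3.1006 = 5.612 m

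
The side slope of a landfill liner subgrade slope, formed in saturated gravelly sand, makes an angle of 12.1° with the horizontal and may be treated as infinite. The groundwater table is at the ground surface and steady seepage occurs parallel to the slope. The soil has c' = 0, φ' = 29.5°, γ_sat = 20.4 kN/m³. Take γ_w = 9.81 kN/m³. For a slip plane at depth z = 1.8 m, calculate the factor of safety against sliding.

With seepage parallel to the slope and the water table at the surface, the effective normal stress on the slip plane uses the buoyant unit weight γ' = γ_sat − γ_w while the driving shear stress uses γ_sat:
FS = [c' + γ' z cos²β tanφ'] / [γ_sat z sinβ cosβ]
(For c' = 0 this reduces to FS = (γ'/γ_sat)·tanφ'/tanβ.)
γ' = 20.4 − 9.81 = 10.59 kN/m³
Numerator = 0.0 + 10.59·1.8·cos²12.1°·tan29.5° = 0.0 + 10.59·1.8·0.9561·0.5658 = 10.311 kPa
Denominator = 20.4·1.8·sin12.1°·cos12.1° = 20.4·1.8·0.2096·0.9778 = 7.526 kPa
FS = 10.311 / 7.526 = 1.370

FS = 1.37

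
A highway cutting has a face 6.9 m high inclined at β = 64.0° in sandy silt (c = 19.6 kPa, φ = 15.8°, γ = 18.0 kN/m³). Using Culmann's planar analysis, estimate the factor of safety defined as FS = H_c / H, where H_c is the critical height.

FS = 1.64

H_c = (4c/γ) · sinβ cosφ / [1 − cos(β − φ)]
    = (4·19.6/18.0) · sin64.0°·cos15.8° / [1 − cos48.2°]
    = 4.356 · 0.8648 / 0.3335 = 11.30 m
FS = H_c / H = 11.30 / 6.9 = 1.637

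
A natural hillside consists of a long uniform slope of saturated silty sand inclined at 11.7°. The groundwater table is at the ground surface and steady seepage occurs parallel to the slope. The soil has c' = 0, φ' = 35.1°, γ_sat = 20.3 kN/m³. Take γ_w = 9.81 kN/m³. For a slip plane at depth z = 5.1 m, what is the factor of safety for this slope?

FS = 1.75

With seepage parallel to the slope and the water table at the surface, the effective normal stress on the slip plane uses the buoyant unit weight γ' = γ_sat − γ_w while the driving shear stress uses γ_sat:
FS = [c' + γ' z cos²β tanφ'] / [γ_sat z sinβ cosβ]
(For c' = 0 this reduces to FS = (γ'/γ_sat)·tanφ'/tanβ.)
γ' = 20.3 − 9.81 = 10.49 kN/m³
Numerator = 0.0 + 10.49·5.1·cos²11.7°·tan35.1° = 0.0 + 10.49·5.1·0.9589·0.7028 = 36.054 kPa
Denominator = 20.3·5.1·sin11.7°·cos11.7° = 20.3·5.1·0.2028·0.9792 = 20.558 kPa
FS = 36.054 / 20.558 = 1.754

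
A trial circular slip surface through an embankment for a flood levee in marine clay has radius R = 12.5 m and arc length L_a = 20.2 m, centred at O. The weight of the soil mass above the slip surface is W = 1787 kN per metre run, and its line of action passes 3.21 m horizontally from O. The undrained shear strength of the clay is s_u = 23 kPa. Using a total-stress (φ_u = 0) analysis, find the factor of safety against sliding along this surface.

FS = 1.01

Taking moments about the centre O, the resisting moment is provided by the undrained shear strength acting along the arc:
M_R = s_u·L_a·R = 23·20.20·12.5 = 5807.5 kN·m/m
M_D = W·d = 1787·3.21 = 5736.3 kN·m/m
FS = M_R / M_D = 5807.5 / 5736.3 = 1.012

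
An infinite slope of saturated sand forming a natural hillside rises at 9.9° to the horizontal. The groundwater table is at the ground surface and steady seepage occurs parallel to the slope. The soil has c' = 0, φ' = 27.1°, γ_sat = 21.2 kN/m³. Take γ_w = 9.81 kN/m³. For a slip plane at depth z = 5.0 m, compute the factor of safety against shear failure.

FS = 1.58

With seepage parallel to the slope and the water table at the surface, the effective normal stress on the slip plane uses the buoyant unit weight γ' = γ_sat − γ_w while the driving shear stress uses γ_sat:
FS = [c' + γ' z cos²β tanφ'] / [γ_sat z sinβ cosβ]
(For c' = 0 this reduces to FS = (γ'/γ_sat)·tanφ'/tanβ.)
γ' = 21.2 − 9.81 = 11.39 kN/m³
Numerator = 0.0 + 11.39·5.0·cos²9.9°·tan27.1° = 0.0 + 11.39·5.0·0.9704·0.5117 = 28.281 kPa
Denominator = 21.2·5.0·sin9.9°·cos9.9° = 21.2·5.0·0.1719·0.9851 = 17.953 kPa
FS = 28.281 / 17.953 = 1.575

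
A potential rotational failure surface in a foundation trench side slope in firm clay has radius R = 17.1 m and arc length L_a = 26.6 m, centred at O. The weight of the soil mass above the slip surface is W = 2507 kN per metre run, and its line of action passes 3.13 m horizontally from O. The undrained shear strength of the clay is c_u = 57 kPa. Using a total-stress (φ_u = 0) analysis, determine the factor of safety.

Taking moments about the centre O, the resisting moment is provided by the undrained shear strength acting along the arc:
M_R = c_u·L_a·R = 57·26.60·17.1 = 25927.0 kN·m/m
M_D = W·d = 2507·3.13 = 7846.9 kN·m/m
FS = M_R / M_D = 25927.0 / 7846.9 = 3.304

FS = 3.30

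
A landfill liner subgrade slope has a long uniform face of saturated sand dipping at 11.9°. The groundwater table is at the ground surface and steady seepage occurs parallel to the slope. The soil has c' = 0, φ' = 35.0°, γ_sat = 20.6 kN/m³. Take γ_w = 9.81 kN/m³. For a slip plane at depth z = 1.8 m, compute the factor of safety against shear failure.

With seepage parallel to the slope and the water table at the surface, the effective normal stress on the slip plane uses the buoyant unit weight γ' = γ_sat − γ_w while the driving shear stress uses γ_sat:
FS = [c' + γ' z cos²β tanφ'] / [γ_sat z sinβ cosβ]
(For c' = 0 this reduces to FS = (γ'/γ_sat)·tanφ'/tanβ.)
γ' = 20.6 − 9.81 = 10.79 kN/m³
Numerator = 0.0 + 10.79·1.8·cos²11.9°·tan35.0° = 0.0 + 10.79·1.8·0.9575·0.7002 = 13.021 kPa
Denominator = 20.6·1.8·sin11.9°·cos11.9° = 20.6·1.8·0.2062·0.9785 = 7.482 kPa
FS = 13.021 / 7.482 = 1.740

FS = 1.74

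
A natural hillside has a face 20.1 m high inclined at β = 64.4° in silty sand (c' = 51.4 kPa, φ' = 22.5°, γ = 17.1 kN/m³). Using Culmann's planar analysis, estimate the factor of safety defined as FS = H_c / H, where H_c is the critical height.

H_c = (4c'/γ) · sinβ cosφ' / [1 − cos(β − φ')]
    = (4·51.4/17.1) · sin64.4°·cos22.5° / [1 − cos41.9°]
    = 12.023 · 0.8332 / 0.2557 = 39.18 m
FS = H_c / H = 39.18 / 20.1 = 1.949

FS = 1.95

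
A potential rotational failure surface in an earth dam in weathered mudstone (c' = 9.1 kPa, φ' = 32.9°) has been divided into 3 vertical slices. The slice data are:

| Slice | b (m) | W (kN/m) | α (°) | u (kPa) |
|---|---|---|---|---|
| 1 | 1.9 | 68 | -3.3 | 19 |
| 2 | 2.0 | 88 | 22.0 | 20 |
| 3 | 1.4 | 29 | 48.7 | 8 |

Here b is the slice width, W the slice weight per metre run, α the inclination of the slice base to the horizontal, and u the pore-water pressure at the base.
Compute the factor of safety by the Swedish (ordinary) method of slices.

Ordinary method of slices: FS = Σ[c'·Δl_i + (W_i cosα_i − u_i·Δl_i)·tanφ'] / Σ W_i sinα_i, with Δl_i = b_i / cosα_i.
Slice 1: Δl = 1.9/cos(-3.3°) = 1.903 m; N'_1 = 68·cos(-3.3°) − 19·1.903 = 31.7; c'Δl = 17.32; W sinα = -3.9
Slice 2: Δl = 2.0/cos22.0° = 2.157 m; N'_2 = 88·cos22.0° − 20·2.157 = 38.5; c'Δl = 19.63; W sinα = 33.0
Slice 3: Δl = 1.4/cos48.7° = 2.121 m; N'_3 = 29·cos48.7° − 8·2.121 = 2.2; c'Δl = 19.30; W sinα = 21.8
Σc'Δl = 56.3 kN/m; ΣN' = 72.3 kN/m; ΣW sinα = 50.8 kN/m
Resisting = 56.3 + 72.3·tan32.9° = 56.3 + 46.8 = 103.1 kN/m
FS = 103.1 / 50.8 = 2.027

FS = 2.03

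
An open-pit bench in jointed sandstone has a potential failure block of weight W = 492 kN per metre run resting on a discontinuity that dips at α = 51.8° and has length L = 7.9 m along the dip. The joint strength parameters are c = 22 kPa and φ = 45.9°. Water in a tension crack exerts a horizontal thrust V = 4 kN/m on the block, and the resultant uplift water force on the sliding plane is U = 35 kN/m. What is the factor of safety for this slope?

FS = 1.15

Resolving the block weight along and normal to the plane and applying the Mohr–Coulomb strength on the joint:
N' = W cosα − U − V sinα = 492·cos51.8° − 35 − 4·sin51.8° = 266.1 kN/m
Driving force T = W sinα + V cosα = 492·sin51.8° + 4·cos51.8° = 389.1 kN/m
Resisting force R = c·L + N'·tanφ = 22·7.9 + 266.1·tan45.9° = 173.8 + 274.6 = 448.4 kN/m
FS = R / T = 448.4 / 389.1 = 1.152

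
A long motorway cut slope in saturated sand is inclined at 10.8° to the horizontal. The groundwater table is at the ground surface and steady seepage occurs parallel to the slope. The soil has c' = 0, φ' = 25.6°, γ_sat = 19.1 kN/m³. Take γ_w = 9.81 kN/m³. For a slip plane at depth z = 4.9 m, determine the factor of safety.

FS = 1.22

With seepage parallel to the slope and the water table at the surface, the effective normal stress on the slip plane uses the buoyant unit weight γ' = γ_sat − γ_w while the driving shear stress uses γ_sat:
FS = [c' + γ' z cos²β tanφ'] / [γ_sat z sinβ cosβ]
(For c' = 0 this reduces to FS = (γ'/γ_sat)·tanφ'/tanβ.)
γ' = 19.1 − 9.81 = 9.29 kN/m³
Numerator = 0.0 + 9.29·4.9·cos²10.8°·tan25.6° = 0.0 + 9.29·4.9·0.9649·0.4791 = 21.044 kPa
Denominator = 19.1·4.9·sin10.8°·cos10.8° = 19.1·4.9·0.1874·0.9823 = 17.226 kPa
FS = 21.044 / 17.226 = 1.222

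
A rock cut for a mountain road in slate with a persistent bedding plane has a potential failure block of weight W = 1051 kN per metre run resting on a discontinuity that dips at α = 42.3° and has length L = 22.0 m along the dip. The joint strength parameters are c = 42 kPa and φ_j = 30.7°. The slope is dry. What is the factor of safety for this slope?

FS = 1.96

Resolving the block weight along and normal to the plane and applying the Mohr–Coulomb strength on the joint:
N' = W cosα = 1051·cos42.3° = 777.4 kN/m
Driving force T = W sinα = 1051·sin42.3° = 707.3 kN/m
Resisting force R = c·L + N'·tanφ_j = 42·22.0 + 777.4·tan30.7° = 924.0 + 461.6 = 1385.6 kN/m
FS = R / T = 1385.6 / 707.3 = 1.959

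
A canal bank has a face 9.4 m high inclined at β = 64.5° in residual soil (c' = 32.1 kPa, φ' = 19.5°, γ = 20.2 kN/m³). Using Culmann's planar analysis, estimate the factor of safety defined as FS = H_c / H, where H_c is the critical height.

FS = 1.96

H_c = (4c'/γ) · sinβ cosφ' / [1 − cos(β − φ')]
    = (4·32.1/20.2) · sin64.5°·cos19.5° / [1 − cos45.0°]
    = 6.356 · 0.8508 / 0.2929 = 18.46 m
FS = H_c / H = 18.46 / 9.4 = 1.964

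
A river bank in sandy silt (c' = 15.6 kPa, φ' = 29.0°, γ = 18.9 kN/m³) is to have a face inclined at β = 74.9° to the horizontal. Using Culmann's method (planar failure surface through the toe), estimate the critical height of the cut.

Culmann's analysis gives the critical failure plane at α_cr = (β + φ')/2 = (74.9 + 29.0)/2 = 52.0°, and the critical height
H_c = (4c'/γ) · sinβ cosφ' / [1 − cos(β − φ')]
    = (4·15.6/18.9) · sin74.9°·cos29.0° / [1 − cos(45.9°)]
    = 3.302 · 0.9655·0.8746 / [1 − 0.6959]
    = 3.302 · 0.8444 / 0.3041
    = 9.17 m

H_c = 9.17 m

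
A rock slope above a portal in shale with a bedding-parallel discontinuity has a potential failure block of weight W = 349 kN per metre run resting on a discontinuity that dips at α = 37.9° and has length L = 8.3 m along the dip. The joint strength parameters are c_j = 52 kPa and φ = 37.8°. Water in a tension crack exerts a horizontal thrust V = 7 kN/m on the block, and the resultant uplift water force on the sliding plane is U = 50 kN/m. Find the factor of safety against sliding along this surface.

Resolving the block weight along and normal to the plane and applying the Mohr–Coulomb strength on the joint:
N' = W cosα − U − V sinα = 349·cos37.9° − 50 − 7·sin37.9° = 221.1 kN/m
Driving force T = W sinα + V cosα = 349·sin37.9° + 7·cos37.9° = 219.9 kN/m
Resisting force R = c_j·L + N'·tanφ = 52·8.3 + 221.1·tan37.8° = 431.6 + 171.5 = 603.1 kN/m
FS = R / T = 603.1 / 219.9 = 2.742

FS = 2.74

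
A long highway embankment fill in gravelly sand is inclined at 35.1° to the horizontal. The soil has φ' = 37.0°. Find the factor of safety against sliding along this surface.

For a dry cohesionless infinite slope the factor of safety is FS = tanφ' / tanβ.
FS = tan37.0° / tan35.1° = 0.7536 / 0.7028 = 1.072

FS = 1.07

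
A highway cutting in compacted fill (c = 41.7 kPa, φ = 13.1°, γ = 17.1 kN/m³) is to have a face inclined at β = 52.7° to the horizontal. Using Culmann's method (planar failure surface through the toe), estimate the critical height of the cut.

Culmann's analysis gives the critical failure plane at α_cr = (β + φ)/2 = (52.7 + 13.1)/2 = 32.9°, and the critical height
H_c = (4c/γ) · sinβ cosφ / [1 − cos(β − φ)]
    = (4·41.7/17.1) · sin52.7°·cos13.1° / [1 − cos(39.6°)]
    = 9.754 · 0.7955·0.9740 / [1 − 0.7705]
    = 9.754 · 0.7748 / 0.2295
    = 32.93 m

H_c = 32.93 m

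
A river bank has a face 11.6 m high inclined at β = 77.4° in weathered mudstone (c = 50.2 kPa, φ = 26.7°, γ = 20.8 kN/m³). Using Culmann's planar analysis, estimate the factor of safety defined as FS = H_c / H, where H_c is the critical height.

H_c = (4c/γ) · sinβ cosφ / [1 − cos(β − φ)]
    = (4·50.2/20.8) · sin77.4°·cos26.7° / [1 − cos50.7°]
    = 9.654 · 0.8719 / 0.3666 = 22.96 m
FS = H_c / H = 22.96 / 11.6 = 1.979

FS = 1.98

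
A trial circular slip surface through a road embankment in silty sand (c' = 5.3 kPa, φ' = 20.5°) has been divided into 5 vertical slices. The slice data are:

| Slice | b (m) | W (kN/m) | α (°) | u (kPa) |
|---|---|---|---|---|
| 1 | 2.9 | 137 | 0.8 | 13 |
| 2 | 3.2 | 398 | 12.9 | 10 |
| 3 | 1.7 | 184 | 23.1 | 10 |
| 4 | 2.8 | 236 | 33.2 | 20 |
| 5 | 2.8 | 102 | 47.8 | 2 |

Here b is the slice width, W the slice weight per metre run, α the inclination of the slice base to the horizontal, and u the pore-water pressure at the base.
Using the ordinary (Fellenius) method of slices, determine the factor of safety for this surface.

FS = 1.03

Ordinary method of slices: FS = Σ[c'·Δl_i + (W_i cosα_i − u_i·Δl_i)·tanφ'] / Σ W_i sinα_i, with Δl_i = b_i / cosα_i.
Slice 1: Δl = 2.9/cos0.8° = 2.900 m; N'_1 = 137·cos0.8° − 13·2.900 = 99.3; c'Δl = 15.37; W sinα = 1.9
Slice 2: Δl = 3.2/cos12.9° = 3.283 m; N'_2 = 398·cos12.9° − 10·3.283 = 355.1; c'Δl = 17.40; W sinα = 88.9
Slice 3: Δl = 1.7/cos23.1° = 1.848 m; N'_3 = 184·cos23.1° − 10·1.848 = 150.8; c'Δl = 9.80; W sinα = 72.2
Slice 4: Δl = 2.8/cos33.2° = 3.346 m; N'_4 = 236·cos33.2° − 20·3.346 = 130.6; c'Δl = 17.73; W sinα = 129.2
Slice 5: Δl = 2.8/cos47.8° = 4.168 m; N'_5 = 102·cos47.8° − 2·4.168 = 60.2; c'Δl = 22.09; W sinα = 75.6
Σc'Δl = 82.4 kN/m; ΣN' = 795.9 kN/m; ΣW sinα = 367.7 kN/m
Resisting = 82.4 + 795.9·tan20.5° = 82.4 + 297.6 = 380.0 kN/m
FS = 380.0 / 367.7 = 1.033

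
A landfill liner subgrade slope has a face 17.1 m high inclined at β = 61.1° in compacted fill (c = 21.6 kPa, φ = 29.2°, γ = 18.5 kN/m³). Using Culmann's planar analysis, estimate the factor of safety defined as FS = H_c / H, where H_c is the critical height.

H_c = (4c/γ) · sinβ cosφ / [1 − cos(β − φ)]
    = (4·21.6/18.5) · sin61.1°·cos29.2° / [1 − cos31.9°]
    = 4.670 · 0.7642 / 0.1510 = 23.63 m
FS = H_c / H = 23.63 / 17.1 = 1.382

FS = 1.38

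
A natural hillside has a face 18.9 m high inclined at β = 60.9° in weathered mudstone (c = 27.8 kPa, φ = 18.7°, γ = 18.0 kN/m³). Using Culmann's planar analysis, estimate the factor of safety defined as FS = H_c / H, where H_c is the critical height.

H_c = (4c/γ) · sinβ cosφ / [1 − cos(β − φ)]
    = (4·27.8/18.0) · sin60.9°·cos18.7° / [1 − cos42.2°]
    = 6.178 · 0.8276 / 0.2592 = 19.73 m
FS = H_c / H = 19.73 / 18.9 = 1.044

FS = 1.04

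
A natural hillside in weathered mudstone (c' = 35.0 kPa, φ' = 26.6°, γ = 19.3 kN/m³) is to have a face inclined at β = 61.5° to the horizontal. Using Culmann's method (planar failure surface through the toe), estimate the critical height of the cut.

H_c = 31.69 m

Culmann's analysis gives the critical failure plane at α_cr = (β + φ')/2 = (61.5 + 26.6)/2 = 44.0°, and the critical height
H_c = (4c'/γ) · sinβ cosφ' / [1 − cos(β − φ')]
    = (4·35.0/19.3) · sin61.5°·cos26.6° / [1 − cos(34.9°)]
    = 7.254 · 0.8788·0.8942 / [1 − 0.8202]
    = 7.254 · 0.7858 / 0.1798
    = 31.69 m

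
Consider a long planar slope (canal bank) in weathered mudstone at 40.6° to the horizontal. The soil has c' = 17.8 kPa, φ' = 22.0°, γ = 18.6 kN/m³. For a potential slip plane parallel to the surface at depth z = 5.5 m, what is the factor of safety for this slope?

FS = 0.82

For an infinite slope with a slip plane parallel to the surface (no pore pressure): FS = [c' + γz cos²β tanφ'] / [γz sinβ cosβ].
γz = 18.6·5.5 = 102.30 kN/m²
Numerator = 17.8 + 102.30·cos²40.6°·tan22.0° = 17.8 + 102.30·0.5765·0.4040 = 41.628 kPa
Denominator = 102.30·sin40.6°·cos40.6° = 102.30·0.6508·0.7593 = 50.548 kPa
FS = 41.628 / 50.548 = 0.824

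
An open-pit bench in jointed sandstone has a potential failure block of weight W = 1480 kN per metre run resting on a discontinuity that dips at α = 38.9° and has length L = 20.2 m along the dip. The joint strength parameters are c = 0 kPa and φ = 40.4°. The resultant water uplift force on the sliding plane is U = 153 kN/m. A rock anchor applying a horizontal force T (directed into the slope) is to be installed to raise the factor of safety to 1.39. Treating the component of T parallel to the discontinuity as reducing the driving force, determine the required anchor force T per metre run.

Resolving forces along and normal to the sliding plane, with the horizontal anchor force T adding T·sinα to the effective normal force and T·cosα acting up the plane against the driving force:
FS = [cL + (W cosα − U + T sinα) tanφ] / [W sinα − T cosα]
Without the anchor: N' = 998.8 kN/m, driving T_d = 929.4 kN/m, resisting R = 0·20.2 + 998.8·tan40.4° = 850.0 kN/m, FS = 0.91.
Setting FS = 1.39 and solving for T:
1.39·(929.4 − T cos38.9°) = 850.0 + T sin38.9°·tan40.4°
T·(sin38.9°·tan40.4° + 1.39·cos38.9°) = 1.39·929.4 − 850.0
T·(0.6280·0.8511 + 1.39·0.7782) = 1291.8 − 850.0 = 441.8
T·1.6162 = 441.8
T = 273.4 kN/m

T = 273 kN/m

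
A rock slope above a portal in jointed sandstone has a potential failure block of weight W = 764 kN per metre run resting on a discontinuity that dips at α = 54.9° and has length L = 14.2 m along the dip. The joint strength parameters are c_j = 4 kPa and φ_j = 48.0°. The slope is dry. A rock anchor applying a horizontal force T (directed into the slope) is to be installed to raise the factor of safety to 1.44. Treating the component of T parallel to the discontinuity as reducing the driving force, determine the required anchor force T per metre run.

Resolving forces along and normal to the sliding plane, with the horizontal anchor force T adding T·sinα to the effective normal force and T·cosα acting up the plane against the driving force:
FS = [c_jL + (W cosα + T sinα) tanφ_j] / [W sinα − T cosα]
Without the anchor: N' = 439.3 kN/m, driving T_d = 625.1 kN/m, resisting R = 4·14.2 + 439.3·tan48.0° = 544.7 kN/m, FS = 0.87.
Setting FS = 1.44 and solving for T:
1.44·(625.1 − T cos54.9°) = 544.7 + T sin54.9°·tan48.0°
T·(sin54.9°·tan48.0° + 1.44·cos54.9°) = 1.44·625.1 − 544.7
T·(0.8181·1.1106 + 1.44·0.5750) = 900.1 − 544.7 = 355.4
T·1.7367 = 355.4
T = 204.6 kN/m

T = 205 kN/m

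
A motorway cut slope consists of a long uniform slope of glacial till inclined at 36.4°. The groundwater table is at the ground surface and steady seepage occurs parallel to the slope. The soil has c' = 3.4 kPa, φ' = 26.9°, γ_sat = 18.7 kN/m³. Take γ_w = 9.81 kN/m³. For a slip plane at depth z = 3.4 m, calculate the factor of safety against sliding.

FS = 0.44

With seepage parallel to the slope and the water table at the surface, the effective normal stress on the slip plane uses the buoyant unit weight γ' = γ_sat − γ_w while the driving shear stress uses γ_sat:
FS = [c' + γ' z cos²β tanφ'] / [γ_sat z sinβ cosβ]
γ' = 18.7 − 9.81 = 8.89 kN/m³
Numerator = 3.4 + 8.89·3.4·cos²36.4°·tan26.9° = 3.4 + 8.89·3.4·0.6479·0.5073 = 13.335 kPa
Denominator = 18.7·3.4·sin36.4°·cos36.4° = 18.7·3.4·0.5934·0.8049 = 30.368 kPa
FS = 13.335 / 30.368 = 0.439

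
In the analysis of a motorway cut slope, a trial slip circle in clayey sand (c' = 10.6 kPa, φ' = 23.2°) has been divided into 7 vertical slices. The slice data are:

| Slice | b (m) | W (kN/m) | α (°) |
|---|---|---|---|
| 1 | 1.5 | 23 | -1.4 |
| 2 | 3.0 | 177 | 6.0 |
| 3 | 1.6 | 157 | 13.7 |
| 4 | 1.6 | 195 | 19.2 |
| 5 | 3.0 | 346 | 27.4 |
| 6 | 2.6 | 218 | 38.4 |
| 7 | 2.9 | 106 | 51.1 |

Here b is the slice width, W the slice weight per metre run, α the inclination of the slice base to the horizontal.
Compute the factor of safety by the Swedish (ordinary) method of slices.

FS = 1.34

Ordinary method of slices: FS = Σ[c'·Δl_i + (W_i cosα_i)·tanφ'] / Σ W_i sinα_i, with Δl_i = b_i / cosα_i.
Slice 1: Δl = 1.5/cos(-1.4°) = 1.500 m; N'_1 = 23·cos(-1.4°) = 23.0; c'Δl = 15.90; W sinα = -0.6
Slice 2: Δl = 3.0/cos6.0° = 3.017 m; N'_2 = 177·cos6.0° = 176.0; c'Δl = 31.98; W sinα = 18.5
Slice 3: Δl = 1.6/cos13.7° = 1.647 m; N'_3 = 157·cos13.7° = 152.5; c'Δl = 17.46; W sinα = 37.2
Slice 4: Δl = 1.6/cos19.2° = 1.694 m; N'_4 = 195·cos19.2° = 184.2; c'Δl = 17.96; W sinα = 64.1
Slice 5: Δl = 3.0/cos27.4° = 3.379 m; N'_5 = 346·cos27.4° = 307.2; c'Δl = 35.82; W sinα = 159.2
Slice 6: Δl = 2.6/cos38.4° = 3.318 m; N'_6 = 218·cos38.4° = 170.8; c'Δl = 35.17; W sinα = 135.4
Slice 7: Δl = 2.9/cos51.1° = 4.618 m; N'_7 = 106·cos51.1° = 66.6; c'Δl = 48.95; W sinα = 82.5
Σc'Δl = 203.2 kN/m; ΣN' = 1080.3 kN/m; ΣW sinα = 496.4 kN/m
Resisting = 203.2 + 1080.3·tan23.2° = 203.2 + 463.0 = 666.3 kN/m
FS = 666.3 / 496.4 = 1.342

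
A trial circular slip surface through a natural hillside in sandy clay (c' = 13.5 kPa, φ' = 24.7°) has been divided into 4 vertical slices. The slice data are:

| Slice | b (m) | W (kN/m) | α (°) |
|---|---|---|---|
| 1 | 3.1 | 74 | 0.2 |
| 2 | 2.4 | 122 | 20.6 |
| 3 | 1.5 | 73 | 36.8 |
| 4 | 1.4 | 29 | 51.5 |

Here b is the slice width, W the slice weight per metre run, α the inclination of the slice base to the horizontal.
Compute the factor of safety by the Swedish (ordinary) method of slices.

Ordinary method of slices: FS = Σ[c'·Δl_i + (W_i cosα_i)·tanφ'] / Σ W_i sinα_i, with Δl_i = b_i / cosα_i.
Slice 1: Δl = 3.1/cos0.2° = 3.100 m; N'_1 = 74·cos0.2° = 74.0; c'Δl = 41.85; W sinα = 0.3
Slice 2: Δl = 2.4/cos20.6° = 2.564 m; N'_2 = 122·cos20.6° = 114.2; c'Δl = 34.61; W sinα = 42.9
Slice 3: Δl = 1.5/cos36.8° = 1.873 m; N'_3 = 73·cos36.8° = 58.5; c'Δl = 25.29; W sinα = 43.7
Slice 4: Δl = 1.4/cos51.5° = 2.249 m; N'_4 = 29·cos51.5° = 18.1; c'Δl = 30.36; W sinα = 22.7
Σc'Δl = 132.1 kN/m; ΣN' = 264.7 kN/m; ΣW sinα = 109.6 kN/m
Resisting = 132.1 + 264.7·tan24.7° = 132.1 + 121.8 = 253.9 kN/m
FS = 253.9 / 109.6 = 2.316

FS = 2.32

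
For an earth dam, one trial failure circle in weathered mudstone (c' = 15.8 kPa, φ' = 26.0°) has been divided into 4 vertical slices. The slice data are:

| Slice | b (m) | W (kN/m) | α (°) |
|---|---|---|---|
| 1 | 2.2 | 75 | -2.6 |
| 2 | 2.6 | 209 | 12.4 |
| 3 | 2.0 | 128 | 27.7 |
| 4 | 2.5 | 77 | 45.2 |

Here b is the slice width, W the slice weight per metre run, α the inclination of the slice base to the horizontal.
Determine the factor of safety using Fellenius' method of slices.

Ordinary method of slices: FS = Σ[c'·Δl_i + (W_i cosα_i)·tanφ'] / Σ W_i sinα_i, with Δl_i = b_i / cosα_i.
Slice 1: Δl = 2.2/cos(-2.6°) = 2.202 m; N'_1 = 75·cos(-2.6°) = 74.9; c'Δl = 34.80; W sinα = -3.4
Slice 2: Δl = 2.6/cos12.4° = 2.662 m; N'_2 = 209·cos12.4° = 204.1; c'Δl = 42.06; W sinα = 44.9
Slice 3: Δl = 2.0/cos27.7° = 2.259 m; N'_3 = 128·cos27.7° = 113.3; c'Δl = 35.69; W sinα = 59.5
Slice 4: Δl = 2.5/cos45.2° = 3.548 m; N'_4 = 77·cos45.2° = 54.3; c'Δl = 56.06; W sinα = 54.6
Σc'Δl = 168.6 kN/m; ΣN' = 446.6 kN/m; ΣW sinα = 155.6 kN/m
Resisting = 168.6 + 446.6·tan26.0° = 168.6 + 217.8 = 386.4 kN/m
FS = 386.4 / 155.6 = 2.483

FS = 2.48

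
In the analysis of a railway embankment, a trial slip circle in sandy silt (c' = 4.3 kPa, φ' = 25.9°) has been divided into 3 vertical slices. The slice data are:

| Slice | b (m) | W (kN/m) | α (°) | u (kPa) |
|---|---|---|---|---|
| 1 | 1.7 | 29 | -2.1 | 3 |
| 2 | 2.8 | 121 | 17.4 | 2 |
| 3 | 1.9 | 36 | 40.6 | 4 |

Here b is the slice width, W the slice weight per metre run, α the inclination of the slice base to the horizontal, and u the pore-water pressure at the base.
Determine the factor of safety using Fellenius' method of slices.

FS = 1.77

Ordinary method of slices: FS = Σ[c'·Δl_i + (W_i cosα_i − u_i·Δl_i)·tanφ'] / Σ W_i sinα_i, with Δl_i = b_i / cosα_i.
Slice 1: Δl = 1.7/cos(-2.1°) = 1.701 m; N'_1 = 29·cos(-2.1°) − 3·1.701 = 23.9; c'Δl = 7.31; W sinα = -1.1
Slice 2: Δl = 2.8/cos17.4° = 2.934 m; N'_2 = 121·cos17.4° − 2·2.934 = 109.6; c'Δl = 12.62; W sinα = 36.2
Slice 3: Δl = 1.9/cos40.6° = 2.502 m; N'_3 = 36·cos40.6° − 4·2.502 = 17.3; c'Δl = 10.76; W sinα = 23.4
Σc'Δl = 30.7 kN/m; ΣN' = 150.8 kN/m; ΣW sinα = 58.5 kN/m
Resisting = 30.7 + 150.8·tan25.9° = 30.7 + 73.2 = 103.9 kN/m
FS = 103.9 / 58.5 = 1.775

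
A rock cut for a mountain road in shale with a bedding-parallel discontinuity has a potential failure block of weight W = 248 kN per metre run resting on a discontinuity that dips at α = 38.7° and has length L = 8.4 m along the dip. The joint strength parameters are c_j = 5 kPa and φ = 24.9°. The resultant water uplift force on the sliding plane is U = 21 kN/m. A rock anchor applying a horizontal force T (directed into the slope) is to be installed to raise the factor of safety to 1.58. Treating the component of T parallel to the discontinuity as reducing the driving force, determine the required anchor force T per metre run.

T = 81 kN/m

Resolving forces along and normal to the sliding plane, with the horizontal anchor force T adding T·sinα to the effective normal force and T·cosα acting up the plane against the driving force:
FS = [c_jL + (W cosα − U + T sinα) tanφ] / [W sinα − T cosα]
Without the anchor: N' = 172.5 kN/m, driving T_d = 155.1 kN/m, resisting R = 5·8.4 + 172.5·tan24.9° = 122.1 kN/m, FS = 0.79.
Setting FS = 1.58 and solving for T:
1.58·(155.1 − T cos38.7°) = 122.1 + T sin38.7°·tan24.9°
T·(sin38.7°·tan24.9° + 1.58·cos38.7°) = 1.58·155.1 − 122.1
T·(0.6252·0.4642 + 1.58·0.7804) = 245.0 − 122.1 = 122.9
T·1.5233 = 122.9
T = 80.7 kN/m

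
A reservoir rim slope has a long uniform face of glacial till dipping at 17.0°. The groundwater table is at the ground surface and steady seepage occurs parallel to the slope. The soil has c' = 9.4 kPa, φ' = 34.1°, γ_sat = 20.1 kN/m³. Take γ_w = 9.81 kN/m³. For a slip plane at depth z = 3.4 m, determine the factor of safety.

FS = 1.63

With seepage parallel to the slope and the water table at the surface, the effective normal stress on the slip plane uses the buoyant unit weight γ' = γ_sat − γ_w while the driving shear stress uses γ_sat:
FS = [c' + γ' z cos²β tanφ'] / [γ_sat z sinβ cosβ]
γ' = 20.1 − 9.81 = 10.29 kN/m³
Numerator = 9.4 + 10.29·3.4·cos²17.0°·tan34.1° = 9.4 + 10.29·3.4·0.9145·0.6771 = 31.062 kPa
Denominator = 20.1·3.4·sin17.0°·cos17.0° = 20.1·3.4·0.2924·0.9563 = 19.108 kPa
FS = 31.062 / 19.108 = 1.626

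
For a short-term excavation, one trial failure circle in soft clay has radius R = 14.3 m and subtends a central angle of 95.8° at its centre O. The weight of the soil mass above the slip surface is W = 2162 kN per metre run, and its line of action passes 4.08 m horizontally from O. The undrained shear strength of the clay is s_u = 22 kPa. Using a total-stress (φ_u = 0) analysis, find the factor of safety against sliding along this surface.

Taking moments about the centre O, the resisting moment is provided by the undrained shear strength acting along the arc:
Arc length L_a = R·θ = 14.3·(95.8°·π/180) = 14.3·1.6720 = 23.91 m
M_R = s_u·L_a·R = 22·23.91·14.3 = 7522.1 kN·m/m
M_D = W·d = 2162·4.08 = 8821.0 kN·m/m
FS = M_R / M_D = 7522.1 / 8821.0 = 0.853

FS = 0.85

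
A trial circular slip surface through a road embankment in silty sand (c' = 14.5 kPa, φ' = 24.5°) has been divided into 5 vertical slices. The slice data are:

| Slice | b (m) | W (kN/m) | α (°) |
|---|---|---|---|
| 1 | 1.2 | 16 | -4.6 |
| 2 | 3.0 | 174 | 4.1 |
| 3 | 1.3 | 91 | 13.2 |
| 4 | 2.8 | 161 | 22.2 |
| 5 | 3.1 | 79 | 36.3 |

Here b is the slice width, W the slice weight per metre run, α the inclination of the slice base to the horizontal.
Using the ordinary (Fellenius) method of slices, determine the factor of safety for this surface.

FS = 2.89

Ordinary method of slices: FS = Σ[c'·Δl_i + (W_i cosα_i)·tanφ'] / Σ W_i sinα_i, with Δl_i = b_i / cosα_i.
Slice 1: Δl = 1.2/cos(-4.6°) = 1.204 m; N'_1 = 16·cos(-4.6°) = 15.9; c'Δl = 17.46; W sinα = -1.3
Slice 2: Δl = 3.0/cos4.1° = 3.008 m; N'_2 = 174·cos4.1° = 173.6; c'Δl = 43.61; W sinα = 12.4
Slice 3: Δl = 1.3/cos13.2° = 1.335 m; N'_3 = 91·cos13.2° = 88.6; c'Δl = 19.36; W sinα = 20.8
Slice 4: Δl = 2.8/cos22.2° = 3.024 m; N'_4 = 161·cos22.2° = 149.1; c'Δl = 43.85; W sinα = 60.8
Slice 5: Δl = 3.1/cos36.3° = 3.846 m; N'_5 = 79·cos36.3° = 63.7; c'Δl = 55.77; W sinα = 46.8
Σc'Δl = 180.1 kN/m; ΣN' = 490.8 kN/m; ΣW sinα = 139.5 kN/m
Resisting = 180.1 + 490.8·tan24.5° = 180.1 + 223.7 = 403.7 kN/m
FS = 403.7 / 139.5 = 2.893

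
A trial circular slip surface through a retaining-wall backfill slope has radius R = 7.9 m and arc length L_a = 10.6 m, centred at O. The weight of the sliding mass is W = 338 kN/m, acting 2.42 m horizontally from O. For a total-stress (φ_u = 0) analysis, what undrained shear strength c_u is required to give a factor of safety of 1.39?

FS = c_u·L_a·R / (W·d), so c_u = FS·W·d / (L_a·R).
c_u = 1.39·338·2.42 / (10.60·7.9) = 1137.0 / 83.74 = 13.58 kPa

c_u = 13.6 kPa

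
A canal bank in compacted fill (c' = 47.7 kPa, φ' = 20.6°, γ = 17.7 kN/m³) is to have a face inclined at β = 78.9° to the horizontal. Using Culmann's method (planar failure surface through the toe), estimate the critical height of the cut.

H_c = 20.87 m

Culmann's analysis gives the critical failure plane at α_cr = (β + φ')/2 = (78.9 + 20.6)/2 = 49.8°, and the critical height
H_c = (4c'/γ) · sinβ cosφ' / [1 − cos(β − φ')]
    = (4·47.7/17.7) · sin78.9°·cos20.6° / [1 − cos(58.3°)]
    = 10.780 · 0.9813·0.9361 / [1 − 0.5255]
    = 10.780 · 0.9185 / 0.4745
    = 20.87 m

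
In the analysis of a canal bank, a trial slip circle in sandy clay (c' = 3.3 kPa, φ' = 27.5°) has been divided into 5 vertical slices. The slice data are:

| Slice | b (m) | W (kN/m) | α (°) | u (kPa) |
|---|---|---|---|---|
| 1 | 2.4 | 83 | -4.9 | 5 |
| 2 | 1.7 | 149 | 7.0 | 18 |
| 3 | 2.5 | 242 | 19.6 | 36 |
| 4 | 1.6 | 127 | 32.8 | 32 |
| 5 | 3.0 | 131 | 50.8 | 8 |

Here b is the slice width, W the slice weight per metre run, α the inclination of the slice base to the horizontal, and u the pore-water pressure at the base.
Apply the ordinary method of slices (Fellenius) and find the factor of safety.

Ordinary method of slices: FS = Σ[c'·Δl_i + (W_i cosα_i − u_i·Δl_i)·tanφ'] / Σ W_i sinα_i, with Δl_i = b_i / cosα_i.
Slice 1: Δl = 2.4/cos(-4.9°) = 2.409 m; N'_1 = 83·cos(-4.9°) − 5·2.409 = 70.7; c'Δl = 7.95; W sinα = -7.1
Slice 2: Δl = 1.7/cos7.0° = 1.713 m; N'_2 = 149·cos7.0° − 18·1.713 = 117.1; c'Δl = 5.65; W sinα = 18.2
Slice 3: Δl = 2.5/cos19.6° = 2.654 m; N'_3 = 242·cos19.6° − 36·2.654 = 132.4; c'Δl = 8.76; W sinα = 81.2
Slice 4: Δl = 1.6/cos32.8° = 1.903 m; N'_4 = 127·cos32.8° − 32·1.903 = 45.8; c'Δl = 6.28; W sinα = 68.8
Slice 5: Δl = 3.0/cos50.8° = 4.747 m; N'_5 = 131·cos50.8° − 8·4.747 = 44.8; c'Δl = 15.66; W sinα = 101.5
Σc'Δl = 44.3 kN/m; ΣN' = 410.8 kN/m; ΣW sinα = 262.6 kN/m
Resisting = 44.3 + 410.8·tan27.5° = 44.3 + 213.9 = 258.2 kN/m
FS = 258.2 / 262.6 = 0.983

FS = 0.98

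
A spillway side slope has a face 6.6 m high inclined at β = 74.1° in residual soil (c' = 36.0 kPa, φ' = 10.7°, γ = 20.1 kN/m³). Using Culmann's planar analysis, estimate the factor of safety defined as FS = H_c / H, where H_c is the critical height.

H_c = (4c'/γ) · sinβ cosφ' / [1 − cos(β − φ')]
    = (4·36.0/20.1) · sin74.1°·cos10.7° / [1 − cos63.4°]
    = 7.164 · 0.9450 / 0.5522 = 12.26 m
FS = H_c / H = 12.26 / 6.6 = 1.858

FS = 1.86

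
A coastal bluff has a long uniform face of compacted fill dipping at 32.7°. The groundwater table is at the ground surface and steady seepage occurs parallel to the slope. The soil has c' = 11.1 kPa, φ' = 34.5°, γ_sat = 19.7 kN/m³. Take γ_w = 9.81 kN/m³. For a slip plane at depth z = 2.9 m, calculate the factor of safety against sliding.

FS = 0.96

With seepage parallel to the slope and the water table at the surface, the effective normal stress on the slip plane uses the buoyant unit weight γ' = γ_sat − γ_w while the driving shear stress uses γ_sat:
FS = [c' + γ' z cos²β tanφ'] / [γ_sat z sinβ cosβ]
γ' = 19.7 − 9.81 = 9.89 kN/m³
Numerator = 11.1 + 9.89·2.9·cos²32.7°·tan34.5° = 11.1 + 9.89·2.9·0.7081·0.6873 = 25.059 kPa
Denominator = 19.7·2.9·sin32.7°·cos32.7° = 19.7·2.9·0.5402·0.8415 = 25.972 kPa
FS = 25.059 / 25.972 = 0.965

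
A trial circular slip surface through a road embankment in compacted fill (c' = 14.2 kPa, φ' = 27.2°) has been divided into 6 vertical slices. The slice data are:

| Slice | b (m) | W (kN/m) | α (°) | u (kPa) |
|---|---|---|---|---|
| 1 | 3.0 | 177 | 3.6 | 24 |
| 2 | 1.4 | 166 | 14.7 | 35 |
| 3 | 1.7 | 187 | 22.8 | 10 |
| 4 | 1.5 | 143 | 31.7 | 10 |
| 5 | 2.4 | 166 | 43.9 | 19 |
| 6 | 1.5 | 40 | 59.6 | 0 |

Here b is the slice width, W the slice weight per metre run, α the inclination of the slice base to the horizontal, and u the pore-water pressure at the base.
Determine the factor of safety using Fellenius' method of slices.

FS = 1.39

Ordinary method of slices: FS = Σ[c'·Δl_i + (W_i cosα_i − u_i·Δl_i)·tanφ'] / Σ W_i sinα_i, with Δl_i = b_i / cosα_i.
Slice 1: Δl = 3.0/cos3.6° = 3.006 m; N'_1 = 177·cos3.6° − 24·3.006 = 104.5; c'Δl = 42.68; W sinα = 11.1
Slice 2: Δl = 1.4/cos14.7° = 1.447 m; N'_2 = 166·cos14.7° − 35·1.447 = 109.9; c'Δl = 20.55; W sinα = 42.1
Slice 3: Δl = 1.7/cos22.8° = 1.844 m; N'_3 = 187·cos22.8° − 10·1.844 = 153.9; c'Δl = 26.19; W sinα = 72.5
Slice 4: Δl = 1.5/cos31.7° = 1.763 m; N'_4 = 143·cos31.7° − 10·1.763 = 104.0; c'Δl = 25.03; W sinα = 75.1
Slice 5: Δl = 2.4/cos43.9° = 3.331 m; N'_5 = 166·cos43.9° − 19·3.331 = 56.3; c'Δl = 47.30; W sinα = 115.1
Slice 6: Δl = 1.5/cos59.6° = 2.964 m; N'_6 = 40·cos59.6° − 0·2.964 = 20.2; c'Δl = 42.09; W sinα = 34.5
Σc'Δl = 203.8 kN/m; ΣN' = 549.0 kN/m; ΣW sinα = 350.5 kN/m
Resisting = 203.8 + 549.0·tan27.2° = 203.8 + 282.1 = 486.0 kN/m
FS = 486.0 / 350.5 = 1.387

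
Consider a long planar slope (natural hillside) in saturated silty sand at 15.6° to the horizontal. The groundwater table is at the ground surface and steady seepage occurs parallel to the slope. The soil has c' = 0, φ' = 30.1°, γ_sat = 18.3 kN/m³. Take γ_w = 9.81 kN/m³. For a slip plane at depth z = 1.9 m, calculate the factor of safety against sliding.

With seepage parallel to the slope and the water table at the surface, the effective normal stress on the slip plane uses the buoyant unit weight γ' = γ_sat − γ_w while the driving shear stress uses γ_sat:
FS = [c' + γ' z cos²β tanφ'] / [γ_sat z sinβ cosβ]
(For c' = 0 this reduces to FS = (γ'/γ_sat)·tanφ'/tanβ.)
γ' = 18.3 − 9.81 = 8.49 kN/m³
Numerator = 0.0 + 8.49·1.9·cos²15.6°·tan30.1° = 0.0 + 8.49·1.9·0.9277·0.5797 = 8.675 kPa
Denominator = 18.3·1.9·sin15.6°·cos15.6° = 18.3·1.9·0.2689·0.9632 = 9.006 kPa
FS = 8.675 / 9.006 = 0.963

FS = 0.96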